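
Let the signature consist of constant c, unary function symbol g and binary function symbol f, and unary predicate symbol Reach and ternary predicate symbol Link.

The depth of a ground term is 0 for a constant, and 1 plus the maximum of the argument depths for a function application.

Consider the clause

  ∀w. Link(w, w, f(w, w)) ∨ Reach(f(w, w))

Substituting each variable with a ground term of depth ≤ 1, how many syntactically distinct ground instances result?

3

Ground terms of depth ≤ 1:
  Write N_k for the number of ground terms of depth ≤ k. A term of depth ≤ k is either a constant or a function symbol applied to arguments of depth ≤ k−1, so N_k = 1 + N_{k-1} + N_{k-1}^2.
  N_0 = 1
  N_1 = 1 + 1 + 1^2 = 3
  Explicitly: c, g(c), f(c, c).
So there are 3 ground terms available for substitution.
There is 1 variable to instantiate (w),  occurring in at least one literal, so different choices give different ground instances.
Number of ground instances = 3.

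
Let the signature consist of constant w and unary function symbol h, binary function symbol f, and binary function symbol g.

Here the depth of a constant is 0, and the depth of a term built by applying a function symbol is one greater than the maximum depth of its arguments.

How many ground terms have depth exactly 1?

3

Let N_k = |{terms of depth ≤ k}|. Then N_0 = 1 and N_k = 1 + N_{k-1} + N_{k-1}^2 + N_{k-1}^2 for k ≥ 1 (one summand per function symbol, arity giving the exponent).
N_0 = 1
N_1 = 1 + 1 + 1^2 + 1^2 = 4
Terms of depth exactly 1: N_1 − N_0 = 4 − 1 = 3.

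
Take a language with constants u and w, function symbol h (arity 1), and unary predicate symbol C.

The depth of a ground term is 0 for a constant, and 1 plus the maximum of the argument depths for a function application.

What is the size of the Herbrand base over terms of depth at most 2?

6

First count ground terms of depth ≤ 2.
Let N_k = |{terms of depth ≤ k}|. Then N_0 = 2 and N_k = 2 + N_{k-1} for k ≥ 1 (one summand per function symbol, arity giving the exponent).
N_0 = 2
N_1 = 2 + 2 = 4
N_2 = 2 + 4 = 6
So |H| = 6.
A ground atom is a predicate applied to a tuple of terms from H, so the count is the sum over predicates of |H|^arity:
  C: 6
Total ground atoms: 6.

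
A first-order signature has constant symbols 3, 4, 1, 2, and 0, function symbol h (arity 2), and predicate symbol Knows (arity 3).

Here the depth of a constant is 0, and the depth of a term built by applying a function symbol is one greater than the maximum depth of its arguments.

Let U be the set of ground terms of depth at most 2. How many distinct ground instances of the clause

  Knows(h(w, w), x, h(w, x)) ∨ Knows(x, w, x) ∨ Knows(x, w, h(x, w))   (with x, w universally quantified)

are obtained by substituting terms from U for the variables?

Ground terms of depth ≤ 2:
  Write N_k for the number of ground terms of depth ≤ k. A term of depth ≤ k is either a constant or a function symbol applied to arguments of depth ≤ k−1, so N_k = 5 + N_{k-1}^2.
  N_0 = 5
  N_1 = 5 + 5^2 = 30
  N_2 = 5 + 30^2 = 905
So there are 905 ground terms available for substitution.
The clause has 2 distinct variables (x, w), each appearing in the body. In the free term algebra distinct substitutions yield syntactically distinct ground instances.
Number of ground instances = 905^2 = 819025.

819025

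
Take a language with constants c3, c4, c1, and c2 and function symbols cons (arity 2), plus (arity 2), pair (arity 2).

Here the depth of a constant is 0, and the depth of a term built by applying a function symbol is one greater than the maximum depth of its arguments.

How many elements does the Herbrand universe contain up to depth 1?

Write N_k for the number of ground terms of depth ≤ k. A term of depth ≤ k is either a constant or a function symbol applied to arguments of depth ≤ k−1, so N_k = 4 + N_{k-1}^2 + N_{k-1}^2 + N_{k-1}^2.
N_0 = 4
N_1 = 4 + 4^2 + 4^2 + 4^2 = 52

52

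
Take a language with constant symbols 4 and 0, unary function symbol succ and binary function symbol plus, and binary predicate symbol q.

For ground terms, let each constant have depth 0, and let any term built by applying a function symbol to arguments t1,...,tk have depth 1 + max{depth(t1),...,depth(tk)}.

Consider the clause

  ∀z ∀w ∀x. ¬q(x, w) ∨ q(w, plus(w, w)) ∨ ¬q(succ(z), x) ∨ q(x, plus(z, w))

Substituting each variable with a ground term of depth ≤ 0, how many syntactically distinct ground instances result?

8

Ground terms of depth ≤ 0:
  Write N_k for the number of ground terms of depth ≤ k. A term of depth ≤ k is either a constant or a function symbol applied to arguments of depth ≤ k−1, so N_k = 2 + N_{k-1} + N_{k-1}^2.
  N_0 = 2
  Explicitly: 4, 0.
So there are 2 ground terms available for substitution.
The body mentions every one of the 3 quantified variables; since ground terms form a free algebra, no two substitutions collapse to the same formula.
Number of ground instances = 2^3 = 8.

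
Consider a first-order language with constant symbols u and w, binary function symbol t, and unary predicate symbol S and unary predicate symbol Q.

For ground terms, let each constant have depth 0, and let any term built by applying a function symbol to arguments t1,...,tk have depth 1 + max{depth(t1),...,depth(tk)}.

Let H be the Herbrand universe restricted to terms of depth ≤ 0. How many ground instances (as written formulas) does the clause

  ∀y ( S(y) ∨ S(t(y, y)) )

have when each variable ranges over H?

Ground terms of depth ≤ 0:
  If N_k denotes the number of depth-≤k ground terms, the 2 constants give N_0 = 2, and each function symbol of arity r contributes N_{k-1}^r new terms at level k: N_k = 2 + N_{k-1}^2.
  N_0 = 2
  Explicitly: u, w.
So there are 2 ground terms available for substitution.
The clause has 1 distinct variable (y), which appears in the body. In the free term algebra distinct substitutions yield syntactically distinct ground instances.
Number of ground instances = 2.

2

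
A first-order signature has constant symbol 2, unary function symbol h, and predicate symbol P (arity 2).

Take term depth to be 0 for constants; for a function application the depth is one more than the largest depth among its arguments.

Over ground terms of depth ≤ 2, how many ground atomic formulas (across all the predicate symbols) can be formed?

9

First count ground terms of depth ≤ 2.
Count level by level. With function symbols h/1, the terms of depth ≤ k are the 1 constant together with each function applied to depth-≤(k−1) tuples, so N_k = 1 + N_{k-1}.
N_0 = 1
N_1 = 1 + 1 = 2
N_2 = 1 + 2 = 3
So |H| = 3.
Each predicate of arity r yields |H|^r ground atoms (one per choice of an r-tuple from H):
  P: 3^2 = 9
Total ground atoms: 9.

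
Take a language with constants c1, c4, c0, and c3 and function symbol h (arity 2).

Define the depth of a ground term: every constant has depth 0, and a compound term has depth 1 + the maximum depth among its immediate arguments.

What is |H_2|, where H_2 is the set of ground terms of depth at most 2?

Let N_k count ground terms of depth at most k. Each non-constant term of depth ≤ k is some function symbol applied to depth-≤(k−1) arguments, giving N_k = 4 + N_{k-1}^2.
N_0 = 4
N_1 = 4 + 4^2 = 20
N_2 = 4 + 20^2 = 404

404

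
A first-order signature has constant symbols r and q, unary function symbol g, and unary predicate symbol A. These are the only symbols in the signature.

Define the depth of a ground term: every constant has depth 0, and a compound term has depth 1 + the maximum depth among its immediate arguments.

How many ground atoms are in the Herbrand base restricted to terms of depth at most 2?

6

First count ground terms of depth ≤ 2.
Let N_k = |{terms of depth ≤ k}|. Then N_0 = 2 and N_k = 2 + N_{k-1} for k ≥ 1 (one summand per function symbol, arity giving the exponent).
N_0 = 2
N_1 = 2 + 2 = 4
N_2 = 2 + 4 = 6
Explicitly: r, q, g(r), g(q), g(g(r)), g(g(q)).
So |H| = 6.
Ground atoms are formed by filling each argument slot of a predicate with a term from H, so an r-ary predicate gives |H|^r atoms:
  A: 6
Total ground atoms: 6.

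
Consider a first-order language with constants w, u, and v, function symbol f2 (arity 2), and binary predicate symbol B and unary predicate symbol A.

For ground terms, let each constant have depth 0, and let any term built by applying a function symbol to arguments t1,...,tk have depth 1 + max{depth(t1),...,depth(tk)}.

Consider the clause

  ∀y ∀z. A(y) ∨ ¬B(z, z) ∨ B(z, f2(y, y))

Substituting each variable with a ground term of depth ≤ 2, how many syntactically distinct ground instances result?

21609

Ground terms of depth ≤ 2:
  Let N_k count ground terms of depth at most k. Each non-constant term of depth ≤ k is some function symbol applied to depth-≤(k−1) arguments, giving N_k = 3 + N_{k-1}^2.
  N_0 = 3
  N_1 = 3 + 3^2 = 12
  N_2 = 3 + 12^2 = 147
So there are 147 ground terms available for substitution.
The body mentions every one of the 2 quantified variables; since ground terms form a free algebra, no two substitutions collapse to the same formula.
Number of ground instances = 147^2 = 21609.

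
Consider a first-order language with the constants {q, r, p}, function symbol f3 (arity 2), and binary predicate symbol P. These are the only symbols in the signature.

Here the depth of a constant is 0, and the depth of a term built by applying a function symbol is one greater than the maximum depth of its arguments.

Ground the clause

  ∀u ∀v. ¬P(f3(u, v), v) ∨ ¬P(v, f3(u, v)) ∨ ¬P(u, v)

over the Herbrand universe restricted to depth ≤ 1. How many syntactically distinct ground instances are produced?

144

Ground terms of depth ≤ 1:
  Let N_k count ground terms of depth at most k. Each non-constant term of depth ≤ k is some function symbol applied to depth-≤(k−1) arguments, giving N_k = 3 + N_{k-1}^2.
  N_0 = 3
  N_1 = 3 + 3^2 = 12
  Explicitly: q, r, p, f3(q, q), f3(q, r), f3(q, p), f3(r, q), f3(r, r), f3(r, p), f3(p, q), f3(p, r), f3(p, p).
So there are 12 ground terms available for substitution.
Each of u, v ranges independently over the available ground terms, and distinct assignments produce distinct instances.
Number of ground instances = 12^2 = 144.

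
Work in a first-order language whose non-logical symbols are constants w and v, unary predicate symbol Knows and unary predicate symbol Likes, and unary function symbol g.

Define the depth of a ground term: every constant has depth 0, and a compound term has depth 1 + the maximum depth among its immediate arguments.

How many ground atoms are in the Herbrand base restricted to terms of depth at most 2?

First count ground terms of depth ≤ 2.
If N_k denotes the number of depth-≤k ground terms, the 2 constants give N_0 = 2, and each function symbol of arity r contributes N_{k-1}^r new terms at level k: N_k = 2 + N_{k-1}.
N_0 = 2
N_1 = 2 + 2 = 4
N_2 = 2 + 4 = 6
So |H| = 6.
Ground atoms are formed by filling each argument slot of a predicate with a term from H, so an r-ary predicate gives |H|^r atoms:
  Knows: 6;  Likes: 6
Total ground atoms: 6 + 6 = 12.

12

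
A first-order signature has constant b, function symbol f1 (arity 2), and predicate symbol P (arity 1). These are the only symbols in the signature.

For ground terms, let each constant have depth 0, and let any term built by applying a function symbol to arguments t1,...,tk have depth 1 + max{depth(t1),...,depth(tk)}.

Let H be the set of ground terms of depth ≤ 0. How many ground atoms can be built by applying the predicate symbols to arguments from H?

1

First count ground terms of depth ≤ 0.
Count level by level. With function symbols f1/2, the terms of depth ≤ k are the 1 constant together with each function applied to depth-≤(k−1) tuples, so N_k = 1 + N_{k-1}^2.
N_0 = 1
So |H| = 1.
Ground atoms are formed by filling each argument slot of a predicate with a term from H, so an r-ary predicate gives |H|^r atoms:
  P: 1
Total ground atoms: 1.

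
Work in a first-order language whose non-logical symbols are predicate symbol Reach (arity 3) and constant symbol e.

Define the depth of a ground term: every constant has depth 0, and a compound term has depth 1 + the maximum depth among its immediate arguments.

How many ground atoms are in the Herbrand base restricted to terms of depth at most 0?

First count ground terms of depth ≤ 0.
With no function symbols every ground term is a constant, so there is exactly 1 ground term at every depth bound.
N_0 = 1
Explicitly: e.
So |H| = 1.
Each predicate of arity r yields |H|^r ground atoms (one per choice of an r-tuple from H):
  Reach: 1^3 = 1
Total ground atoms: 1.

1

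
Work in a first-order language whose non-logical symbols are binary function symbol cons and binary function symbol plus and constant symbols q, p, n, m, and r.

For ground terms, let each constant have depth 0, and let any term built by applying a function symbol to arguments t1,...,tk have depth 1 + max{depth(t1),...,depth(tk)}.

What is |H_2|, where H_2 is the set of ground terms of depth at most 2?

If N_k denotes the number of depth-≤k ground terms, the 5 constants give N_0 = 5, and each function symbol of arity r contributes N_{k-1}^r new terms at level k: N_k = 5 + N_{k-1}^2 + N_{k-1}^2.
N_0 = 5
N_1 = 5 + 5^2 + 5^2 = 55
N_2 = 5 + 55^2 + 55^2 = 6055

6055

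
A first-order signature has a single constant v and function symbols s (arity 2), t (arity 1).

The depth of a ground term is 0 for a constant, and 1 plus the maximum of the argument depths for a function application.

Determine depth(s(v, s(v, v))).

2

depth(s(v, v)) = 1 + max(0, 0) = 1
depth(s(v, s(v, v))) = 1 + max(0, 1) = 2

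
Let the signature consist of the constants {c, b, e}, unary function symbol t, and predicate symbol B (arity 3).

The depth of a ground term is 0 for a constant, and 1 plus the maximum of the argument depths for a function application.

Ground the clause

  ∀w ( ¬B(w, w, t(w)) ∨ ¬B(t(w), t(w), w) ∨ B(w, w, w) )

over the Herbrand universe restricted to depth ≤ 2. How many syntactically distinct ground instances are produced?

9

Ground terms of depth ≤ 2:
  Count level by level. With function symbols t/1, the terms of depth ≤ k are the 3 constants together with each function applied to depth-≤(k−1) tuples, so N_k = 3 + N_{k-1}.
  N_0 = 3
  N_1 = 3 + 3 = 6
  N_2 = 3 + 6 = 9
  Explicitly: c, b, e, t(c), t(b), t(e), t(t(c)), t(t(b)), t(t(e)).
So there are 9 ground terms available for substitution.
The clause has 1 distinct variable (w), which appears in the body. In the free term algebra distinct substitutions yield syntactically distinct ground instances.
Number of ground instances = 9.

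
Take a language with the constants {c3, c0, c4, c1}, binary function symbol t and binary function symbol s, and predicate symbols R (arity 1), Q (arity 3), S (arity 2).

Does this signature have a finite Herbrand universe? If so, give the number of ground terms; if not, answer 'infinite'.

infinite

The signature has at least one function symbol (t, arity 2) and at least one constant (c3).
Iterating t gives infinitely many distinct ground terms: c3, t(c3, c3), t(t(c3, c3), t(c3, c3)), ...
So the Herbrand universe is infinite.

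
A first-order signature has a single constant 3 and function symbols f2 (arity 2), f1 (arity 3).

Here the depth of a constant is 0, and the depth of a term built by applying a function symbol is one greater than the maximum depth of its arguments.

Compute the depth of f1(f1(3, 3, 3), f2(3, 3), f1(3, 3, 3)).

2

depth(f1(3, 3, 3)) = 1 + max(0, 0, 0) = 1
depth(f2(3, 3)) = 1 + max(0, 0) = 1
depth(f1(f1(3, 3, 3), f2(3, 3), f1(3, 3, 3))) = 1 + max(1, 1, 1) = 2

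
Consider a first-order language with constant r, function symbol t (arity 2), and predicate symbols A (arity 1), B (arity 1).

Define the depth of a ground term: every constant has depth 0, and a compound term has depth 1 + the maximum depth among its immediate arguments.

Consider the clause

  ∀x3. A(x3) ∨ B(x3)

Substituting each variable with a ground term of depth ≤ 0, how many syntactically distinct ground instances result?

Ground terms of depth ≤ 0:
  If N_k denotes the number of depth-≤k ground terms, the 1 constant gives N_0 = 1, and each function symbol of arity r contributes N_{k-1}^r new terms at level k: N_k = 1 + N_{k-1}^2.
  N_0 = 1
  Explicitly: r.
So there is exactly 1 ground term available for substitution.
The clause has 1 distinct variable (x3), which appears in the body. In the free term algebra distinct substitutions yield syntactically distinct ground instances.
Number of ground instances = 1.

1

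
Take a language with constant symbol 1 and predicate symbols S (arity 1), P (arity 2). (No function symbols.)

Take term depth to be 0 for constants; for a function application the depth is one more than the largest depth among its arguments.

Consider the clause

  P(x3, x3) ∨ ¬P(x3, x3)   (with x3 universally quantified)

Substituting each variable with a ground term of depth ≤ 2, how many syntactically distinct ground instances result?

Ground terms of depth ≤ 2:
  With no function symbols every ground term is a constant, so there is exactly 1 ground term at every depth bound.
  N_0 = 1
  N_1 = 1
  N_2 = 1
So there is exactly 1 ground term available for substitution.
The clause has 1 distinct variable (x3), which appears in the body. In the free term algebra distinct substitutions yield syntactically distinct ground instances.
Number of ground instances = 1.

1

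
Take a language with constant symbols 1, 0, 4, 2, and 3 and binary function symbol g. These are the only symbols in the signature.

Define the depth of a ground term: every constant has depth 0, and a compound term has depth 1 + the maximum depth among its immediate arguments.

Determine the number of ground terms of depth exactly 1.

25

If N_k denotes the number of depth-≤k ground terms, the 5 constants give N_0 = 5, and each function symbol of arity r contributes N_{k-1}^r new terms at level k: N_k = 5 + N_{k-1}^2.
N_0 = 5
N_1 = 5 + 5^2 = 30
Terms of depth exactly 1: N_1 − N_0 = 30 − 5 = 25.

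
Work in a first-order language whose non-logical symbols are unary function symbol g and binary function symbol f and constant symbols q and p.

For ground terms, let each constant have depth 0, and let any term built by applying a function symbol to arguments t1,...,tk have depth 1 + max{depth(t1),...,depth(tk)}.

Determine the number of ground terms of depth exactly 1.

6

Let N_k count ground terms of depth at most k. Each non-constant term of depth ≤ k is some function symbol applied to depth-≤(k−1) arguments, giving N_k = 2 + N_{k-1} + N_{k-1}^2.
N_0 = 2
N_1 = 2 + 2 + 2^2 = 8
Terms of depth exactly 1: N_1 − N_0 = 8 − 2 = 6.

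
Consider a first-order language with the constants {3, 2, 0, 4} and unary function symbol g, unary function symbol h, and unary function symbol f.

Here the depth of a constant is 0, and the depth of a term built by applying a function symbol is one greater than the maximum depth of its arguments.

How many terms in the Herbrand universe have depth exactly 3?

Count level by level. With function symbols g/1, h/1, f/1, the terms of depth ≤ k are the 4 constants together with each function applied to depth-≤(k−1) tuples, so N_k = 4 + N_{k-1} + N_{k-1} + N_{k-1}.
N_0 = 4
N_1 = 4 + 4 + 4 + 4 = 16
N_2 = 4 + 16 + 16 + 16 = 52
N_3 = 4 + 52 + 52 + 52 = 160
Terms of depth exactly 3: N_3 − N_2 = 160 − 52 = 108.

108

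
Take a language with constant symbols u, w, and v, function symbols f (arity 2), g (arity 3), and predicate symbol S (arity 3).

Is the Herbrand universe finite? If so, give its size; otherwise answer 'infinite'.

The signature has at least one function symbol (f, arity 2) and at least one constant (u).
Iterating f gives infinitely many distinct ground terms: u, f(u, u), f(f(u, u), f(u, u)), ...
So the Herbrand universe is infinite.

infinite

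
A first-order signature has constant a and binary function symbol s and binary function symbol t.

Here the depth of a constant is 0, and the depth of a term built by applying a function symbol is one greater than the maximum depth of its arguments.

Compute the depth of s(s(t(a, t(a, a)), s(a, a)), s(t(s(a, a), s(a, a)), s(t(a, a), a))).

4

depth(t(a, a)) = 1 + max(0, 0) = 1
depth(t(a, t(a, a))) = 1 + max(0, 1) = 2
depth(s(a, a)) = 1 + max(0, 0) = 1
depth(s(t(a, t(a, a)), s(a, a))) = 1 + max(2, 1) = 3
depth(t(s(a, a), s(a, a))) = 1 + max(1, 1) = 2
depth(s(t(a, a), a)) = 1 + max(1, 0) = 2
depth(s(t(s(a, a), s(a, a)), s(t(a, a), a))) = 1 + max(2, 2) = 3
depth(s(s(t(a, t(a, a)), s(a, a)), s(t(s(a, a), s(a, a)), s(t(a, a), a)))) = 1 + max(3, 3) = 4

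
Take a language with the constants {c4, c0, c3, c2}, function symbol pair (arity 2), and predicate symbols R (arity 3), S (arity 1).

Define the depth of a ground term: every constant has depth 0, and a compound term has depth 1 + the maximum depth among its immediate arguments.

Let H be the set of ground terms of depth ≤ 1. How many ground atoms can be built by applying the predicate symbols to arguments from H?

First count ground terms of depth ≤ 1.
Count level by level. With function symbols pair/2, the terms of depth ≤ k are the 4 constants together with each function applied to depth-≤(k−1) tuples, so N_k = 4 + N_{k-1}^2.
N_0 = 4
N_1 = 4 + 4^2 = 20
So |H| = 20.
Ground atoms are formed by filling each argument slot of a predicate with a term from H, so an r-ary predicate gives |H|^r atoms:
  R: 20^3 = 8000;  S: 20
Total ground atoms: 8000 + 20 = 8020.

8020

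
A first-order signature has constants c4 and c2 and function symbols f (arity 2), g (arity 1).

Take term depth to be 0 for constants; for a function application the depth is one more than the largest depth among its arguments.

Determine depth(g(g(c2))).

depth(g(c2)) = 1 + depth(c2) = 1 + 0 = 1
depth(g(g(c2))) = 1 + depth(g(c2)) = 1 + 1 = 2

2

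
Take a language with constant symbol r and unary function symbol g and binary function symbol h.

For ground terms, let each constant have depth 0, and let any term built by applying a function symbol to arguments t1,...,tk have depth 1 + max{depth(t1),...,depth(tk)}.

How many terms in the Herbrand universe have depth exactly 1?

Write N_k for the number of ground terms of depth ≤ k. A term of depth ≤ k is either a constant or a function symbol applied to arguments of depth ≤ k−1, so N_k = 1 + N_{k-1} + N_{k-1}^2.
N_0 = 1
N_1 = 1 + 1 + 1^2 = 3
Terms of depth exactly 1: N_1 − N_0 = 3 − 1 = 2.

2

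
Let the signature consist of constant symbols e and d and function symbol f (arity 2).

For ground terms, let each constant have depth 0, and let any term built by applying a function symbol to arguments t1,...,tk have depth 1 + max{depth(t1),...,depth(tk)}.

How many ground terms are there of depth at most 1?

6

Write N_k for the number of ground terms of depth ≤ k. A term of depth ≤ k is either a constant or a function symbol applied to arguments of depth ≤ k−1, so N_k = 2 + N_{k-1}^2.
N_0 = 2
N_1 = 2 + 2^2 = 6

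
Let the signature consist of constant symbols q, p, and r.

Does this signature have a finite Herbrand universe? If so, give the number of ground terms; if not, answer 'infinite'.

There are no function symbols, so every ground term is one of the 3 constants.
The Herbrand universe is {q, p, r}, which is finite with 3 elements.

3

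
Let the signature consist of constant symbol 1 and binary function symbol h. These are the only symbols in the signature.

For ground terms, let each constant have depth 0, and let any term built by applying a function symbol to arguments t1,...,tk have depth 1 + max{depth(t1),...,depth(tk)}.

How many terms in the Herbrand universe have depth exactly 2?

Let N_k count ground terms of depth at most k. Each non-constant term of depth ≤ k is some function symbol applied to depth-≤(k−1) arguments, giving N_k = 1 + N_{k-1}^2.
N_0 = 1
N_1 = 1 + 1^2 = 2
N_2 = 1 + 2^2 = 5
Terms of depth exactly 2: N_2 − N_1 = 5 − 2 = 3.

3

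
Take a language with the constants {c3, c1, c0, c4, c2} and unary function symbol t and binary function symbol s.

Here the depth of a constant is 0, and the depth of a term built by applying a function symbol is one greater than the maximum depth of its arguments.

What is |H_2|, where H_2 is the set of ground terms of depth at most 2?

If N_k denotes the number of depth-≤k ground terms, the 5 constants give N_0 = 5, and each function symbol of arity r contributes N_{k-1}^r new terms at level k: N_k = 5 + N_{k-1} + N_{k-1}^2.
N_0 = 5
N_1 = 5 + 5 + 5^2 = 35
N_2 = 5 + 35 + 35^2 = 1265

1265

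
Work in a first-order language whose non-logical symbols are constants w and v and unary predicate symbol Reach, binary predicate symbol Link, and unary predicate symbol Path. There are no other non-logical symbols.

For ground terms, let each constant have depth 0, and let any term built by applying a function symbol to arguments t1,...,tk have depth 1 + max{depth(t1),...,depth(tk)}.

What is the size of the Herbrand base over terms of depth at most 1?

8

First count ground terms of depth ≤ 1.
With no function symbols every ground term is a constant, so there are exactly 2 ground terms at every depth bound.
N_0 = 2
N_1 = 2
Explicitly: w, v.
So |H| = 2.
Ground atoms are formed by filling each argument slot of a predicate with a term from H, so an r-ary predicate gives |H|^r atoms:
  Reach: 2;  Link: 2^2 = 4;  Path: 2
Total ground atoms: 2 + 4 + 2 = 8.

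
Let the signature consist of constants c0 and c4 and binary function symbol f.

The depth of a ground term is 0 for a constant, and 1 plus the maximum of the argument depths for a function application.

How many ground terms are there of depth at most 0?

2

If N_k denotes the number of depth-≤k ground terms, the 2 constants give N_0 = 2, and each function symbol of arity r contributes N_{k-1}^r new terms at level k: N_k = 2 + N_{k-1}^2.
N_0 = 2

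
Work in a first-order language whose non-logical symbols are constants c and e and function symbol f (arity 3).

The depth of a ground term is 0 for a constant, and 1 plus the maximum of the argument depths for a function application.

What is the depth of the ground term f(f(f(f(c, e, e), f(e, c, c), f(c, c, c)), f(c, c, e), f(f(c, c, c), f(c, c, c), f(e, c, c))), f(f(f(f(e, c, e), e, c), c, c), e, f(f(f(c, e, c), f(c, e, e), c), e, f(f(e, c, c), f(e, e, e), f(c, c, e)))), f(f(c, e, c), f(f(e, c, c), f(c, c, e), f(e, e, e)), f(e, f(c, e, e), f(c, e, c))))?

depth(f(c, e, e)) = 1 + max(0, 0, 0) = 1
depth(f(e, c, c)) = 1 + max(0, 0, 0) = 1
depth(f(c, c, c)) = 1 + max(0, 0, 0) = 1
depth(f(f(c, e, e), f(e, c, c), f(c, c, c))) = 1 + max(1, 1, 1) = 2
depth(f(c, c, e)) = 1 + max(0, 0, 0) = 1
depth(f(f(c, c, c), f(c, c, c), f(e, c, c))) = 1 + max(1, 1, 1) = 2
depth(f(f(f(c, e, e), f(e, c, c), f(c, c, c)), f(c, c, e), f(f(c, c, c), f(c, c, c), f(e, c, c)))) = 1 + max(2, 1, 2) = 3
depth(f(e, c, e)) = 1 + max(0, 0, 0) = 1
depth(f(f(e, c, e), e, c)) = 1 + max(1, 0, 0) = 2
depth(f(f(f(e, c, e), e, c), c, c)) = 1 + max(2, 0, 0) = 3
depth(f(c, e, c)) = 1 + max(0, 0, 0) = 1
depth(f(f(c, e, c), f(c, e, e), c)) = 1 + max(1, 1, 0) = 2
depth(f(e, e, e)) = 1 + max(0, 0, 0) = 1
depth(f(f(e, c, c), f(e, e, e), f(c, c, e))) = 1 + max(1, 1, 1) = 2
depth(f(f(f(c, e, c), f(c, e, e), c), e, f(f(e, c, c), f(e, e, e), f(c, c, e)))) = 1 + max(2, 0, 2) = 3
depth(f(f(f(f(e, c, e), e, c), c, c), e, f(f(f(c, e, c), f(c, e, e), c), e, f(f(e, c, c), f(e, e, e), f(c, c, e))))) = 1 + max(3, 0, 3) = 4
depth(f(f(e, c, c), f(c, c, e), f(e, e, e))) = 1 + max(1, 1, 1) = 2
depth(f(e, f(c, e, e), f(c, e, c))) = 1 + max(0, 1, 1) = 2
depth(f(f(c, e, c), f(f(e, c, c), f(c, c, e), f(e, e, e)), f(e, f(c, e, e), f(c, e, c)))) = 1 + max(1, 2, 2) = 3
depth(f(f(f(f(c, e, e), f(e, c, c), f(c, c, c)), f(c, c, e), f(f(c, c, c), f(c, c, c), f(e, c, c))), f(f(f(f(e, c, e), e, c), c, c), e, f(f(f(c, e, c), f(c, e, e), c), e, f(f(e, c, c), f(e, e, e), f(c, c, e)))), f(f(c, e, c), f(f(e, c, c), f(c, c, e), f(e, e, e)), f(e, f(c, e, e), f(c, e, c))))) = 1 + max(3, 4, 3) = 5

5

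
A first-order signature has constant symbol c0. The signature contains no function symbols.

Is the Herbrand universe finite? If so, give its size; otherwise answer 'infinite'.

1

There are no function symbols, so the only ground term is the single constant.
The Herbrand universe is {c0}, finite with 1 element.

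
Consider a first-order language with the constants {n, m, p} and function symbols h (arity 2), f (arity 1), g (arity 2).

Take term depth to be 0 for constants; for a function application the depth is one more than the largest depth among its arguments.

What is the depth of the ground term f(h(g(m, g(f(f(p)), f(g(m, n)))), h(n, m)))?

depth(f(p)) = 1 + depth(p) = 1 + 0 = 1
depth(f(f(p))) = 1 + depth(f(p)) = 1 + 1 = 2
depth(g(m, n)) = 1 + max(0, 0) = 1
depth(f(g(m, n))) = 1 + depth(g(m, n)) = 1 + 1 = 2
depth(g(f(f(p)), f(g(m, n)))) = 1 + max(2, 2) = 3
depth(g(m, g(f(f(p)), f(g(m, n))))) = 1 + max(0, 3) = 4
depth(h(n, m)) = 1 + max(0, 0) = 1
depth(h(g(m, g(f(f(p)), f(g(m, n)))), h(n, m))) = 1 + max(4, 1) = 5
depth(f(h(g(m, g(f(f(p)), f(g(m, n)))), h(n, m)))) = 1 + depth(h(g(m, g(f(f(p)), f(g(m, n)))), h(n, m))) = 1 + 5 = 6

6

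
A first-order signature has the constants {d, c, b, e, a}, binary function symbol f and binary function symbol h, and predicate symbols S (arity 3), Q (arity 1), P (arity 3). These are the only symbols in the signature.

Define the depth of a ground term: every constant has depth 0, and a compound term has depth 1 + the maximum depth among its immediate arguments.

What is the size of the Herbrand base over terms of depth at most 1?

332805

First count ground terms of depth ≤ 1.
Let N_k count ground terms of depth at most k. Each non-constant term of depth ≤ k is some function symbol applied to depth-≤(k−1) arguments, giving N_k = 5 + N_{k-1}^2 + N_{k-1}^2.
N_0 = 5
N_1 = 5 + 5^2 + 5^2 = 55
So |H| = 55.
Ground atoms are formed by filling each argument slot of a predicate with a term from H, so an r-ary predicate gives |H|^r atoms:
  S: 55^3 = 166375;  Q: 55;  P: 55^3 = 166375
Total ground atoms: 166375 + 55 + 166375 = 332805.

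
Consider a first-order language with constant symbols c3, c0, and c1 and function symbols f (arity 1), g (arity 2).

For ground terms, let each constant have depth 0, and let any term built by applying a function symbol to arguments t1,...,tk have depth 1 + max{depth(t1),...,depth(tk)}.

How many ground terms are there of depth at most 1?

15

Write N_k for the number of ground terms of depth ≤ k. A term of depth ≤ k is either a constant or a function symbol applied to arguments of depth ≤ k−1, so N_k = 3 + N_{k-1} + N_{k-1}^2.
N_0 = 3
N_1 = 3 + 3 + 3^2 = 15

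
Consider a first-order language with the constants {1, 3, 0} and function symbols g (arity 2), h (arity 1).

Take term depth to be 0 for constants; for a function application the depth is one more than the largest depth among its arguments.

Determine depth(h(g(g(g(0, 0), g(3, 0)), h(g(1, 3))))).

depth(g(0, 0)) = 1 + max(0, 0) = 1
depth(g(3, 0)) = 1 + max(0, 0) = 1
depth(g(g(0, 0), g(3, 0))) = 1 + max(1, 1) = 2
depth(g(1, 3)) = 1 + max(0, 0) = 1
depth(h(g(1, 3))) = 1 + depth(g(1, 3)) = 1 + 1 = 2
depth(g(g(g(0, 0), g(3, 0)), h(g(1, 3)))) = 1 + max(2, 2) = 3
depth(h(g(g(g(0, 0), g(3, 0)), h(g(1, 3))))) = 1 + depth(g(g(g(0, 0), g(3, 0)), h(g(1, 3)))) = 1 + 3 = 4

4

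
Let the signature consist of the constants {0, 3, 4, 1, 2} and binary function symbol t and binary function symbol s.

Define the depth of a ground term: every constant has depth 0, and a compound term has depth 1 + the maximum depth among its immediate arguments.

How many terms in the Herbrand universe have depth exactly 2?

Let N_k = |{terms of depth ≤ k}|. Then N_0 = 5 and N_k = 5 + N_{k-1}^2 + N_{k-1}^2 for k ≥ 1 (one summand per function symbol, arity giving the exponent).
N_0 = 5
N_1 = 5 + 5^2 + 5^2 = 55
N_2 = 5 + 55^2 + 55^2 = 6055
Terms of depth exactly 2: N_2 − N_1 = 6055 − 55 = 6000.

6000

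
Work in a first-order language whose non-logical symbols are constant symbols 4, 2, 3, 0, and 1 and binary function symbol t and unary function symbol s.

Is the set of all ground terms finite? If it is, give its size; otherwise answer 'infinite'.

The signature has at least one function symbol (t, arity 2) and at least one constant (4).
Iterating t gives infinitely many distinct ground terms: 4, t(4, 4), t(t(4, 4), t(4, 4)), ...
So the Herbrand universe is infinite.

infinite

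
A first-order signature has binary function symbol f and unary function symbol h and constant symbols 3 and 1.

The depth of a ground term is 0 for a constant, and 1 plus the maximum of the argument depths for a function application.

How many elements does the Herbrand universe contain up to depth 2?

74

Count level by level. With function symbols f/2, h/1, the terms of depth ≤ k are the 2 constants together with each function applied to depth-≤(k−1) tuples, so N_k = 2 + N_{k-1}^2 + N_{k-1}.
N_0 = 2
N_1 = 2 + 2^2 + 2 = 8
N_2 = 2 + 8^2 + 8 = 74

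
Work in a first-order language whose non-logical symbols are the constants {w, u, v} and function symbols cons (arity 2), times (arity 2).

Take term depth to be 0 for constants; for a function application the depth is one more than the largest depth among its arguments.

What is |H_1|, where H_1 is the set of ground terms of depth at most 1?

Write N_k for the number of ground terms of depth ≤ k. A term of depth ≤ k is either a constant or a function symbol applied to arguments of depth ≤ k−1, so N_k = 3 + N_{k-1}^2 + N_{k-1}^2.
N_0 = 3
N_1 = 3 + 3^2 + 3^2 = 21

21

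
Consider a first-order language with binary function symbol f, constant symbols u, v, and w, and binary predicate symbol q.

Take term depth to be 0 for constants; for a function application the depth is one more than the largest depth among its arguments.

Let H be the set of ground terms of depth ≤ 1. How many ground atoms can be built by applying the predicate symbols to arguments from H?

144

First count ground terms of depth ≤ 1.
Let N_k = |{terms of depth ≤ k}|. Then N_0 = 3 and N_k = 3 + N_{k-1}^2 for k ≥ 1 (one summand per function symbol, arity giving the exponent).
N_0 = 3
N_1 = 3 + 3^2 = 12
So |H| = 12.
Each predicate of arity r yields |H|^r ground atoms (one per choice of an r-tuple from H):
  q: 12^2 = 144
Total ground atoms: 144.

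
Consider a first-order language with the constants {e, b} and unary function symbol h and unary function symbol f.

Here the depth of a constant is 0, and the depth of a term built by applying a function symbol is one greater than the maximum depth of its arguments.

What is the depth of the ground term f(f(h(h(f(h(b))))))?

6

depth(h(b)) = 1 + depth(b) = 1 + 0 = 1
depth(f(h(b))) = 1 + depth(h(b)) = 1 + 1 = 2
depth(h(f(h(b)))) = 1 + depth(f(h(b))) = 1 + 2 = 3
depth(h(h(f(h(b))))) = 1 + depth(h(f(h(b)))) = 1 + 3 = 4
depth(f(h(h(f(h(b)))))) = 1 + depth(h(h(f(h(b))))) = 1 + 4 = 5
depth(f(f(h(h(f(h(b))))))) = 1 + depth(f(h(h(f(h(b)))))) = 1 + 5 = 6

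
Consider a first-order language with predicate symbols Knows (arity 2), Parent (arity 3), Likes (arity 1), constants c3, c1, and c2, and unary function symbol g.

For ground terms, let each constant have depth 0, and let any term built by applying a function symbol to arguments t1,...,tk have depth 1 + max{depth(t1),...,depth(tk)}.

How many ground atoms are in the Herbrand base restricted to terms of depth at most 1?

First count ground terms of depth ≤ 1.
Count level by level. With function symbols g/1, the terms of depth ≤ k are the 3 constants together with each function applied to depth-≤(k−1) tuples, so N_k = 3 + N_{k-1}.
N_0 = 3
N_1 = 3 + 3 = 6
So |H| = 6.
A ground atom is a predicate applied to a tuple of terms from H, so the count is the sum over predicates of |H|^arity:
  Knows: 6^2 = 36;  Parent: 6^3 = 216;  Likes: 6
Total ground atoms: 36 + 216 + 6 = 258.

258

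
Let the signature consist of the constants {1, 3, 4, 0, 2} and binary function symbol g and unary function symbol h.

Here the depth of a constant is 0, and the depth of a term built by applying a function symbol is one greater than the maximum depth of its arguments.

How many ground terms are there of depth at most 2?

1265

Count level by level. With function symbols g/2, h/1, the terms of depth ≤ k are the 5 constants together with each function applied to depth-≤(k−1) tuples, so N_k = 5 + N_{k-1}^2 + N_{k-1}.
N_0 = 5
N_1 = 5 + 5^2 + 5 = 35
N_2 = 5 + 35^2 + 35 = 1265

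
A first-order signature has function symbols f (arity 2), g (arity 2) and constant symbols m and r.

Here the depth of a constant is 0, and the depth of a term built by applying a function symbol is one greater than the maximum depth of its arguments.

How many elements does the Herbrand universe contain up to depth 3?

81610

Write N_k for the number of ground terms of depth ≤ k. A term of depth ≤ k is either a constant or a function symbol applied to arguments of depth ≤ k−1, so N_k = 2 + N_{k-1}^2 + N_{k-1}^2.
N_0 = 2
N_1 = 2 + 2^2 + 2^2 = 10
N_2 = 2 + 10^2 + 10^2 = 202
N_3 = 2 + 202^2 + 202^2 = 81610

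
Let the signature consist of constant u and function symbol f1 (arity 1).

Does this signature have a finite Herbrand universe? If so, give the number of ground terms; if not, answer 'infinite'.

infinite

The signature has at least one function symbol (f1, arity 1) and at least one constant (u).
Iterating f1 gives infinitely many distinct ground terms: u, f1(u), f1(f1(u)), ...
So the Herbrand universe is infinite.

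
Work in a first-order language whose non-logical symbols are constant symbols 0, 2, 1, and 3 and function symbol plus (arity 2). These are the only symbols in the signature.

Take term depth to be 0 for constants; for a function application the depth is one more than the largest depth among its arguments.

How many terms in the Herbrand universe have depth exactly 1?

Let N_k count ground terms of depth at most k. Each non-constant term of depth ≤ k is some function symbol applied to depth-≤(k−1) arguments, giving N_k = 4 + N_{k-1}^2.
N_0 = 4
N_1 = 4 + 4^2 = 20
Terms of depth exactly 1: N_1 − N_0 = 20 − 4 = 16.

16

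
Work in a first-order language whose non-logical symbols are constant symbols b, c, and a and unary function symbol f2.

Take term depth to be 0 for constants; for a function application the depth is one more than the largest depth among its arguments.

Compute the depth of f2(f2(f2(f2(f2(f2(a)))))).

depth(f2(a)) = 1 + depth(a) = 1 + 0 = 1
depth(f2(f2(a))) = 1 + depth(f2(a)) = 1 + 1 = 2
depth(f2(f2(f2(a)))) = 1 + depth(f2(f2(a))) = 1 + 2 = 3
depth(f2(f2(f2(f2(a))))) = 1 + depth(f2(f2(f2(a)))) = 1 + 3 = 4
depth(f2(f2(f2(f2(f2(a)))))) = 1 + depth(f2(f2(f2(f2(a))))) = 1 + 4 = 5
depth(f2(f2(f2(f2(f2(f2(a))))))) = 1 + depth(f2(f2(f2(f2(f2(a)))))) = 1 + 5 = 6

6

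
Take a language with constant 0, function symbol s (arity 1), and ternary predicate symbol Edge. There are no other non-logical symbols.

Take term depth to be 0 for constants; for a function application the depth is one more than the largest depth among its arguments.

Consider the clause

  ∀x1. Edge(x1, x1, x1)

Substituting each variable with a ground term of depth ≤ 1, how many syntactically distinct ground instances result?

2

Ground terms of depth ≤ 1:
  Count level by level. With function symbols s/1, the terms of depth ≤ k are the 1 constant together with each function applied to depth-≤(k−1) tuples, so N_k = 1 + N_{k-1}.
  N_0 = 1
  N_1 = 1 + 1 = 2
So there are 2 ground terms available for substitution.
The body mentions the single quantified variable x1; since ground terms form a free algebra, no two substitutions collapse to the same formula.
Number of ground instances = 2.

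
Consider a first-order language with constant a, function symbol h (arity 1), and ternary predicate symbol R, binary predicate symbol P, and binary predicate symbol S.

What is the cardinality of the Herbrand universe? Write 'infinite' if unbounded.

infinite

The signature has at least one function symbol (h, arity 1) and at least one constant (a).
Iterating h gives infinitely many distinct ground terms: a, h(a), h(h(a)), ...
So the Herbrand universe is infinite.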